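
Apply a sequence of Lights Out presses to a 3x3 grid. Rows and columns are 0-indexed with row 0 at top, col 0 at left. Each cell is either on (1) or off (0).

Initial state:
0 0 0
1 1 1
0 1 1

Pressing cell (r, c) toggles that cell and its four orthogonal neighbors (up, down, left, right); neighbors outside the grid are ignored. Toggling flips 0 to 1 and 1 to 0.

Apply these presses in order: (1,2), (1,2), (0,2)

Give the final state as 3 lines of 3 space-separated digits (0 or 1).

Answer: 0 1 1
1 1 0
0 1 1

Derivation:
After press 1 at (1,2):
0 0 1
1 0 0
0 1 0

After press 2 at (1,2):
0 0 0
1 1 1
0 1 1

After press 3 at (0,2):
0 1 1
1 1 0
0 1 1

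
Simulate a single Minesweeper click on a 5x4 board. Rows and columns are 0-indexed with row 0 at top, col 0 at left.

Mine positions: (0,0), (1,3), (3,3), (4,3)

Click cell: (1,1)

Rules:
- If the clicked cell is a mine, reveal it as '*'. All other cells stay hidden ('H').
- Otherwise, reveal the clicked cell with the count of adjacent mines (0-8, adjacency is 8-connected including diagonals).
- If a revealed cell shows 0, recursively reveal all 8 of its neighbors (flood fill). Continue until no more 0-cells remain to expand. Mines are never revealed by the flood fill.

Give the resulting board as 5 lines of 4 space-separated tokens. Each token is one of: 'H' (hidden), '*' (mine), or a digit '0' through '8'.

H H H H
H 1 H H
H H H H
H H H H
H H H H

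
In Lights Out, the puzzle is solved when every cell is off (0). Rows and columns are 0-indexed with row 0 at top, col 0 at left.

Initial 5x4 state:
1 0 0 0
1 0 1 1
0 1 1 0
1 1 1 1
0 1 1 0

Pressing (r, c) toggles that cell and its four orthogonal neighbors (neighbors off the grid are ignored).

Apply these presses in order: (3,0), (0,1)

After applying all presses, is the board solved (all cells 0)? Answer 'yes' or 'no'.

After press 1 at (3,0):
1 0 0 0
1 0 1 1
1 1 1 0
0 0 1 1
1 1 1 0

After press 2 at (0,1):
0 1 1 0
1 1 1 1
1 1 1 0
0 0 1 1
1 1 1 0

Lights still on: 14

Answer: no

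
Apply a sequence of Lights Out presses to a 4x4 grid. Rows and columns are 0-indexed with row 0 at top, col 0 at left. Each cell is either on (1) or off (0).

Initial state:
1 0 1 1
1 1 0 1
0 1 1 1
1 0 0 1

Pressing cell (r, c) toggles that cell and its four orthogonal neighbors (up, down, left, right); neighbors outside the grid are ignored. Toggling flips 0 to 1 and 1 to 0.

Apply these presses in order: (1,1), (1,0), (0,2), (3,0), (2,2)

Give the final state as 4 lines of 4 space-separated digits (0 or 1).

Answer: 0 0 0 0
1 1 1 1
0 1 0 0
0 1 1 1

Derivation:
After press 1 at (1,1):
1 1 1 1
0 0 1 1
0 0 1 1
1 0 0 1

After press 2 at (1,0):
0 1 1 1
1 1 1 1
1 0 1 1
1 0 0 1

After press 3 at (0,2):
0 0 0 0
1 1 0 1
1 0 1 1
1 0 0 1

After press 4 at (3,0):
0 0 0 0
1 1 0 1
0 0 1 1
0 1 0 1

After press 5 at (2,2):
0 0 0 0
1 1 1 1
0 1 0 0
0 1 1 1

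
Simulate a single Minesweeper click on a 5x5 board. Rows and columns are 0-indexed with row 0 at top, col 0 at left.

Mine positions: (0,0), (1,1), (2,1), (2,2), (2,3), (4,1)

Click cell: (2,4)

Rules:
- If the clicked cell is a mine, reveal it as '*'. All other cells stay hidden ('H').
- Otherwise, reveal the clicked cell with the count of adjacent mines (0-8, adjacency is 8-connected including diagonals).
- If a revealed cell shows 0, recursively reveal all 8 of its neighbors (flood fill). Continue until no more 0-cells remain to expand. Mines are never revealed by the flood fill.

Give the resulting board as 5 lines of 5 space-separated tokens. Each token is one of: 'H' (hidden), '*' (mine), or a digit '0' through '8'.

H H H H H
H H H H H
H H H H 1
H H H H H
H H H H H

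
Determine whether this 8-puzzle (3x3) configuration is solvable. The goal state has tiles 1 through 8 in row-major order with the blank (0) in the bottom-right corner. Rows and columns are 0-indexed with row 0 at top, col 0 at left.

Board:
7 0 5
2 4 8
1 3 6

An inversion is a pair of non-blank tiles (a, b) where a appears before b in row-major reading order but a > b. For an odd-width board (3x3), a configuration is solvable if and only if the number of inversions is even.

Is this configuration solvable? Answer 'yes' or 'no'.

Answer: yes

Derivation:
Inversions (pairs i<j in row-major order where tile[i] > tile[j] > 0): 16
16 is even, so the puzzle is solvable.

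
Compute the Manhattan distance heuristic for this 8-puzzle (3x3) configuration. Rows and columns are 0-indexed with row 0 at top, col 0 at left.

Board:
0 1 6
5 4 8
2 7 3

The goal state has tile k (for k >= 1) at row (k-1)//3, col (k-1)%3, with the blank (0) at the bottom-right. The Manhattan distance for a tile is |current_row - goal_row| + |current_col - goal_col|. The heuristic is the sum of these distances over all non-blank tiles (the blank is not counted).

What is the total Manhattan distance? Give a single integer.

Tile 1: (0,1)->(0,0) = 1
Tile 6: (0,2)->(1,2) = 1
Tile 5: (1,0)->(1,1) = 1
Tile 4: (1,1)->(1,0) = 1
Tile 8: (1,2)->(2,1) = 2
Tile 2: (2,0)->(0,1) = 3
Tile 7: (2,1)->(2,0) = 1
Tile 3: (2,2)->(0,2) = 2
Sum: 1 + 1 + 1 + 1 + 2 + 3 + 1 + 2 = 12

Answer: 12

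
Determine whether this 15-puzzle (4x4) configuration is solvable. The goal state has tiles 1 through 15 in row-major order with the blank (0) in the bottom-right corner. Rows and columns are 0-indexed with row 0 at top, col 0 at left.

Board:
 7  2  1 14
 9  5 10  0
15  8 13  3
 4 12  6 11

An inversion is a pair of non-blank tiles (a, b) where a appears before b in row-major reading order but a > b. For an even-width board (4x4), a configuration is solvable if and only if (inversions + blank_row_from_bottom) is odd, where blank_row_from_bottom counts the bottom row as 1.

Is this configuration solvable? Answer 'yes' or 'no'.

Inversions: 45
Blank is in row 1 (0-indexed from top), which is row 3 counting from the bottom (bottom = 1).
45 + 3 = 48, which is even, so the puzzle is not solvable.

Answer: no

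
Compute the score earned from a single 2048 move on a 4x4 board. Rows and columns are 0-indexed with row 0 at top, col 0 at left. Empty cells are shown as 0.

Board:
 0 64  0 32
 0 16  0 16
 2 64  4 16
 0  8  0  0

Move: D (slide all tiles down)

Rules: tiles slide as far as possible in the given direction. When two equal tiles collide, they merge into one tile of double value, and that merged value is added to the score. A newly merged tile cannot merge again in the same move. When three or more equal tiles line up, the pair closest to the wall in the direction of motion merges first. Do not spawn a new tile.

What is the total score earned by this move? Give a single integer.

Slide down:
col 0: [0, 0, 2, 0] -> [0, 0, 0, 2]  score +0 (running 0)
col 1: [64, 16, 64, 8] -> [64, 16, 64, 8]  score +0 (running 0)
col 2: [0, 0, 4, 0] -> [0, 0, 0, 4]  score +0 (running 0)
col 3: [32, 16, 16, 0] -> [0, 0, 32, 32]  score +32 (running 32)
Board after move:
 0 64  0  0
 0 16  0  0
 0 64  0 32
 2  8  4 32

Answer: 32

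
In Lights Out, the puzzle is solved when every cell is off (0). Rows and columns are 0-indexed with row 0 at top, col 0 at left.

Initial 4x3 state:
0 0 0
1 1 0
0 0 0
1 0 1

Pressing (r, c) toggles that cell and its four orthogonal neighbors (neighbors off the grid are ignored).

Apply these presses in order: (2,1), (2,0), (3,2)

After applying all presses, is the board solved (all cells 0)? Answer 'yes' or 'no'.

Answer: yes

Derivation:
After press 1 at (2,1):
0 0 0
1 0 0
1 1 1
1 1 1

After press 2 at (2,0):
0 0 0
0 0 0
0 0 1
0 1 1

After press 3 at (3,2):
0 0 0
0 0 0
0 0 0
0 0 0

Lights still on: 0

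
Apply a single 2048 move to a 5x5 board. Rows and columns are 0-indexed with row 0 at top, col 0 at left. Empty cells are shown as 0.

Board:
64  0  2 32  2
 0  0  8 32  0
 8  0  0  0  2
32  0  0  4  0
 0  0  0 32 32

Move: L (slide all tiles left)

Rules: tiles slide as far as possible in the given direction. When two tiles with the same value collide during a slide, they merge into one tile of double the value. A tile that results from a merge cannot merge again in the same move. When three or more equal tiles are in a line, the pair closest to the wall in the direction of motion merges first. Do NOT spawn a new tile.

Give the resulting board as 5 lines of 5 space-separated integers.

Slide left:
row 0: [64, 0, 2, 32, 2] -> [64, 2, 32, 2, 0]
row 1: [0, 0, 8, 32, 0] -> [8, 32, 0, 0, 0]
row 2: [8, 0, 0, 0, 2] -> [8, 2, 0, 0, 0]
row 3: [32, 0, 0, 4, 0] -> [32, 4, 0, 0, 0]
row 4: [0, 0, 0, 32, 32] -> [64, 0, 0, 0, 0]

Answer: 64  2 32  2  0
 8 32  0  0  0
 8  2  0  0  0
32  4  0  0  0
64  0  0  0  0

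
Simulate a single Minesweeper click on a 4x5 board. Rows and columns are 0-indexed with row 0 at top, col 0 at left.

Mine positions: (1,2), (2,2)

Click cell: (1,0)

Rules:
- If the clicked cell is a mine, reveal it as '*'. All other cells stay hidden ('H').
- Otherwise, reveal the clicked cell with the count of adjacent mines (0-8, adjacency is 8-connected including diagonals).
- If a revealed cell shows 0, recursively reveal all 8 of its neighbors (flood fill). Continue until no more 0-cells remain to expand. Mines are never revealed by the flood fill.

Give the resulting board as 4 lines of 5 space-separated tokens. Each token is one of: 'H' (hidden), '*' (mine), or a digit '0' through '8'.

0 1 H H H
0 2 H H H
0 2 H H H
0 1 H H H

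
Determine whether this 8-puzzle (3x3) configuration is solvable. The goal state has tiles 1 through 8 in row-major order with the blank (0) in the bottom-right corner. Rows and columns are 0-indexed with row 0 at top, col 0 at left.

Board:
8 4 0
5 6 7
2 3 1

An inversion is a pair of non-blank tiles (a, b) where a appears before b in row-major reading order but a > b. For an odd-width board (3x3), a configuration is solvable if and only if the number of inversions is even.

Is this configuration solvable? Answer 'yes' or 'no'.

Answer: no

Derivation:
Inversions (pairs i<j in row-major order where tile[i] > tile[j] > 0): 21
21 is odd, so the puzzle is not solvable.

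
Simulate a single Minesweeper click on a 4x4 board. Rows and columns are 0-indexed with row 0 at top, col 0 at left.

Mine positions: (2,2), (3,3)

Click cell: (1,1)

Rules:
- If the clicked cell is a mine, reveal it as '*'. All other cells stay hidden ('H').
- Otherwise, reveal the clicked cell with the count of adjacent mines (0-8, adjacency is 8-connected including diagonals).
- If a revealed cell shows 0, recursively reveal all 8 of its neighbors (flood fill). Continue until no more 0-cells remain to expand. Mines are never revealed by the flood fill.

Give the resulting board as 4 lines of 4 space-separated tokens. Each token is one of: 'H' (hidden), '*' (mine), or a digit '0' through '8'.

H H H H
H 1 H H
H H H H
H H H H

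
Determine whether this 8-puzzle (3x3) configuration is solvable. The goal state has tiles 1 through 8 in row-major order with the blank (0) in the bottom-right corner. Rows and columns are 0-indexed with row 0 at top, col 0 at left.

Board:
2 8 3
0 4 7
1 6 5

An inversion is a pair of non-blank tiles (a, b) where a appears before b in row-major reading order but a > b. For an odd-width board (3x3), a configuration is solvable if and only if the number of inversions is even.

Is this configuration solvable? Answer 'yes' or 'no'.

Answer: no

Derivation:
Inversions (pairs i<j in row-major order where tile[i] > tile[j] > 0): 13
13 is odd, so the puzzle is not solvable.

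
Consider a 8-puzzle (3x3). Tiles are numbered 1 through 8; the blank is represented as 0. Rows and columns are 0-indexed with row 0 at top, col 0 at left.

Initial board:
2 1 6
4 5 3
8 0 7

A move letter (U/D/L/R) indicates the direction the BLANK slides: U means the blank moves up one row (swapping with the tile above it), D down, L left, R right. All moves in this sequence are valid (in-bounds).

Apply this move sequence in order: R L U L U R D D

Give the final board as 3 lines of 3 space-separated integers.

Answer: 1 4 6
2 5 3
8 0 7

Derivation:
After move 1 (R):
2 1 6
4 5 3
8 7 0

After move 2 (L):
2 1 6
4 5 3
8 0 7

After move 3 (U):
2 1 6
4 0 3
8 5 7

After move 4 (L):
2 1 6
0 4 3
8 5 7

After move 5 (U):
0 1 6
2 4 3
8 5 7

After move 6 (R):
1 0 6
2 4 3
8 5 7

After move 7 (D):
1 4 6
2 0 3
8 5 7

After move 8 (D):
1 4 6
2 5 3
8 0 7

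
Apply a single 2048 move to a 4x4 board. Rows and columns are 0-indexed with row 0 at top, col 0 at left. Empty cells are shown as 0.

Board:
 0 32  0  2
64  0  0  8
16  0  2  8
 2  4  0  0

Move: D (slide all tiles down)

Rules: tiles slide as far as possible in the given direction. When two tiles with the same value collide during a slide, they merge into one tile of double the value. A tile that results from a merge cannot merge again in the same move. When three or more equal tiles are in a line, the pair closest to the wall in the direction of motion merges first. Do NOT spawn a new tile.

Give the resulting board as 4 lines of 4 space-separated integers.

Slide down:
col 0: [0, 64, 16, 2] -> [0, 64, 16, 2]
col 1: [32, 0, 0, 4] -> [0, 0, 32, 4]
col 2: [0, 0, 2, 0] -> [0, 0, 0, 2]
col 3: [2, 8, 8, 0] -> [0, 0, 2, 16]

Answer:  0  0  0  0
64  0  0  0
16 32  0  2
 2  4  2 16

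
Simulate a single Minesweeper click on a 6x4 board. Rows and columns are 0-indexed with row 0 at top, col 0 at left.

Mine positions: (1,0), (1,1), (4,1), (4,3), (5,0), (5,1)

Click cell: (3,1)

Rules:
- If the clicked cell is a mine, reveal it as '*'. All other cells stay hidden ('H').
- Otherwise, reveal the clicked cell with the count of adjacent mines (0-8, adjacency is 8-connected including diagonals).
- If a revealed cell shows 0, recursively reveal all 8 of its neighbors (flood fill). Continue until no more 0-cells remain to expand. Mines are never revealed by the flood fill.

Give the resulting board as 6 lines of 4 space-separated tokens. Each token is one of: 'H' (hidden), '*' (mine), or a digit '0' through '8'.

H H H H
H H H H
H H H H
H 1 H H
H H H H
H H H H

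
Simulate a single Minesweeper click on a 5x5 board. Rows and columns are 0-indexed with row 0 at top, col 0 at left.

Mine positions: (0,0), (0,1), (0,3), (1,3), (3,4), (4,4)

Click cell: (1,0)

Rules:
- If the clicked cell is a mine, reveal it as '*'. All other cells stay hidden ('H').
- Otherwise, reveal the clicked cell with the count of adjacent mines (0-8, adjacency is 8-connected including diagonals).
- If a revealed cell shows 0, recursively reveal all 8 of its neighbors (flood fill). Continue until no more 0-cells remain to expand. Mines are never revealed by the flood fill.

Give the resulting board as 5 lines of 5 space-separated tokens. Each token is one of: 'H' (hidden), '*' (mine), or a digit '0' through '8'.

H H H H H
2 H H H H
H H H H H
H H H H H
H H H H H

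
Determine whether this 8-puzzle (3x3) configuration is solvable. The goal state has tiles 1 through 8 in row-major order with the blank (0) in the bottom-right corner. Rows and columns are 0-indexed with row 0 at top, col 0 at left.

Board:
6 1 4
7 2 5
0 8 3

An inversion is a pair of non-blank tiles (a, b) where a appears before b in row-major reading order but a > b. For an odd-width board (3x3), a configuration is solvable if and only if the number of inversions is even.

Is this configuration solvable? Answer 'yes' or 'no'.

Answer: yes

Derivation:
Inversions (pairs i<j in row-major order where tile[i] > tile[j] > 0): 12
12 is even, so the puzzle is solvable.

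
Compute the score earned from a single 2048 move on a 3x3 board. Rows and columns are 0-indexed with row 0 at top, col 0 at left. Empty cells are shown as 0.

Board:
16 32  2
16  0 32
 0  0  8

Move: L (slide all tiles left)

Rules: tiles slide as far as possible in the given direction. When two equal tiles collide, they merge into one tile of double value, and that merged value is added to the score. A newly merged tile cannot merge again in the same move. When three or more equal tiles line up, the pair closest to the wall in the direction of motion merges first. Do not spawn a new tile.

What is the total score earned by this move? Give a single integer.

Slide left:
row 0: [16, 32, 2] -> [16, 32, 2]  score +0 (running 0)
row 1: [16, 0, 32] -> [16, 32, 0]  score +0 (running 0)
row 2: [0, 0, 8] -> [8, 0, 0]  score +0 (running 0)
Board after move:
16 32  2
16 32  0
 8  0  0

Answer: 0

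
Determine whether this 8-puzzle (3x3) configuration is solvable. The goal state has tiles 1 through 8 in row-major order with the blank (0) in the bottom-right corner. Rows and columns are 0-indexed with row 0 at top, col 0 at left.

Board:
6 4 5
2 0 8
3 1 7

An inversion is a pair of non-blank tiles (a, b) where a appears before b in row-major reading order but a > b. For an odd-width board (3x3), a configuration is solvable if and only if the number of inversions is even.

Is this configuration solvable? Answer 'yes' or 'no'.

Answer: yes

Derivation:
Inversions (pairs i<j in row-major order where tile[i] > tile[j] > 0): 16
16 is even, so the puzzle is solvable.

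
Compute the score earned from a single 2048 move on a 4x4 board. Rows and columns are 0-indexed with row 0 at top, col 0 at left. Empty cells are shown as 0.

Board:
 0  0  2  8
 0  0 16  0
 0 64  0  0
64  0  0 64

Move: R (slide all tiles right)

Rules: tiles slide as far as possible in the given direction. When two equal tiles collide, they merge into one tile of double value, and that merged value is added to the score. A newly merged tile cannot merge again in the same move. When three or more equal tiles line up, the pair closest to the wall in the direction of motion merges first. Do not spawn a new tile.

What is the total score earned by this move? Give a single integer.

Slide right:
row 0: [0, 0, 2, 8] -> [0, 0, 2, 8]  score +0 (running 0)
row 1: [0, 0, 16, 0] -> [0, 0, 0, 16]  score +0 (running 0)
row 2: [0, 64, 0, 0] -> [0, 0, 0, 64]  score +0 (running 0)
row 3: [64, 0, 0, 64] -> [0, 0, 0, 128]  score +128 (running 128)
Board after move:
  0   0   2   8
  0   0   0  16
  0   0   0  64
  0   0   0 128

Answer: 128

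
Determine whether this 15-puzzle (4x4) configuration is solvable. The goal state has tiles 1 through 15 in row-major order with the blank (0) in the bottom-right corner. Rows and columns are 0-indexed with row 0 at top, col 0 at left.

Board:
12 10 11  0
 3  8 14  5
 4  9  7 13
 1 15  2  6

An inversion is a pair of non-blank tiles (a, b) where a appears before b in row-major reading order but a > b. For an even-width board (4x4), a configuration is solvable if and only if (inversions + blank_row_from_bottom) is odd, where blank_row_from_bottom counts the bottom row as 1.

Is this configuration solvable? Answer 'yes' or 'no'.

Answer: no

Derivation:
Inversions: 62
Blank is in row 0 (0-indexed from top), which is row 4 counting from the bottom (bottom = 1).
62 + 4 = 66, which is even, so the puzzle is not solvable.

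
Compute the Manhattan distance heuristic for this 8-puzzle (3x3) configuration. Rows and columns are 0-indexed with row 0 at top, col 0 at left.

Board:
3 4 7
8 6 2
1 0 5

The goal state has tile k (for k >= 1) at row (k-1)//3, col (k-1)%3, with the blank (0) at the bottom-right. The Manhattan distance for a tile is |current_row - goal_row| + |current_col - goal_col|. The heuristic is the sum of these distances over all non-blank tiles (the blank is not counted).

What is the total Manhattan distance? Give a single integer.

Tile 3: at (0,0), goal (0,2), distance |0-0|+|0-2| = 2
Tile 4: at (0,1), goal (1,0), distance |0-1|+|1-0| = 2
Tile 7: at (0,2), goal (2,0), distance |0-2|+|2-0| = 4
Tile 8: at (1,0), goal (2,1), distance |1-2|+|0-1| = 2
Tile 6: at (1,1), goal (1,2), distance |1-1|+|1-2| = 1
Tile 2: at (1,2), goal (0,1), distance |1-0|+|2-1| = 2
Tile 1: at (2,0), goal (0,0), distance |2-0|+|0-0| = 2
Tile 5: at (2,2), goal (1,1), distance |2-1|+|2-1| = 2
Sum: 2 + 2 + 4 + 2 + 1 + 2 + 2 + 2 = 17

Answer: 17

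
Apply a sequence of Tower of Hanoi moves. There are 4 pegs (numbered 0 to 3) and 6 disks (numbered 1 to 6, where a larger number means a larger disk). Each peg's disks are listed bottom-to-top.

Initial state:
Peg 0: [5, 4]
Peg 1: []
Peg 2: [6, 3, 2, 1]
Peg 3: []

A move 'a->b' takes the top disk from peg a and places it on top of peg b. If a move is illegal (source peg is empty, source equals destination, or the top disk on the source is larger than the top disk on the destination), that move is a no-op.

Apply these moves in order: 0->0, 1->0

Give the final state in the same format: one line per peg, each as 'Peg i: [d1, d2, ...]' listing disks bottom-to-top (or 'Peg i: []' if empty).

After move 1 (0->0):
Peg 0: [5, 4]
Peg 1: []
Peg 2: [6, 3, 2, 1]
Peg 3: []

After move 2 (1->0):
Peg 0: [5, 4]
Peg 1: []
Peg 2: [6, 3, 2, 1]
Peg 3: []

Answer: Peg 0: [5, 4]
Peg 1: []
Peg 2: [6, 3, 2, 1]
Peg 3: []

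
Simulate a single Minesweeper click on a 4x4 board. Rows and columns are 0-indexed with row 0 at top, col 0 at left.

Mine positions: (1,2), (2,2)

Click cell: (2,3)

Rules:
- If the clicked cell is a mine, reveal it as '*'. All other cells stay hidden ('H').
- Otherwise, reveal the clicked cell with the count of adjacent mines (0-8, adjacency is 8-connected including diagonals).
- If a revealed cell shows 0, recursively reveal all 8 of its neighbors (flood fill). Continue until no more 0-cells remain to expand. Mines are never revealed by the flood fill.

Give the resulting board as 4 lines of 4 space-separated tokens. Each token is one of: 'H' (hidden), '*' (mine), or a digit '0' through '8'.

H H H H
H H H H
H H H 2
H H H H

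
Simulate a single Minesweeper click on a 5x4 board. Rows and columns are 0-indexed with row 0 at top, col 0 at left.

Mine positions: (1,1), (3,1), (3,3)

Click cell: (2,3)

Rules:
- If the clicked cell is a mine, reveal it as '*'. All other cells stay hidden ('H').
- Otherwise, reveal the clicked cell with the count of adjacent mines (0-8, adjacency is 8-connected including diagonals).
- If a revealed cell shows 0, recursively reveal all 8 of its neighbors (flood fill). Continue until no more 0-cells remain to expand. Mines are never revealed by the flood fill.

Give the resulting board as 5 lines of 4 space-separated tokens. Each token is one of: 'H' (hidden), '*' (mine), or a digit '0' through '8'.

H H H H
H H H H
H H H 1
H H H H
H H H H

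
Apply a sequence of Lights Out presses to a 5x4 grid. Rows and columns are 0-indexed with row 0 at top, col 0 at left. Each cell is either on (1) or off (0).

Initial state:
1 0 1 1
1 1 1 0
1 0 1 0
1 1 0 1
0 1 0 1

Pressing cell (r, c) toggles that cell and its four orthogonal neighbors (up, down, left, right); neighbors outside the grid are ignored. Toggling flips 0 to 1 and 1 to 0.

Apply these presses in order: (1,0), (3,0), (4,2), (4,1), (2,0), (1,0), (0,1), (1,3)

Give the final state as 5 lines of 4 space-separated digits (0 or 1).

Answer: 0 1 0 0
0 0 0 1
1 1 1 1
1 1 1 1
0 1 0 0

Derivation:
After press 1 at (1,0):
0 0 1 1
0 0 1 0
0 0 1 0
1 1 0 1
0 1 0 1

After press 2 at (3,0):
0 0 1 1
0 0 1 0
1 0 1 0
0 0 0 1
1 1 0 1

After press 3 at (4,2):
0 0 1 1
0 0 1 0
1 0 1 0
0 0 1 1
1 0 1 0

After press 4 at (4,1):
0 0 1 1
0 0 1 0
1 0 1 0
0 1 1 1
0 1 0 0

After press 5 at (2,0):
0 0 1 1
1 0 1 0
0 1 1 0
1 1 1 1
0 1 0 0

After press 6 at (1,0):
1 0 1 1
0 1 1 0
1 1 1 0
1 1 1 1
0 1 0 0

After press 7 at (0,1):
0 1 0 1
0 0 1 0
1 1 1 0
1 1 1 1
0 1 0 0

After press 8 at (1,3):
0 1 0 0
0 0 0 1
1 1 1 1
1 1 1 1
0 1 0 0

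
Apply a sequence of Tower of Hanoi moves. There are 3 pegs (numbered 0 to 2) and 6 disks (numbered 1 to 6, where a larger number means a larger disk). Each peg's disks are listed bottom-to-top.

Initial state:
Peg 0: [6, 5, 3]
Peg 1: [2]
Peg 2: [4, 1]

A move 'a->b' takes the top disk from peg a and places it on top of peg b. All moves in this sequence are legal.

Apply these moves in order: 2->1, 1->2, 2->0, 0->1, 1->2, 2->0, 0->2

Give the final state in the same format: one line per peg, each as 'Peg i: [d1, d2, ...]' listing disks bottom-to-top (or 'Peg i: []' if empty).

After move 1 (2->1):
Peg 0: [6, 5, 3]
Peg 1: [2, 1]
Peg 2: [4]

After move 2 (1->2):
Peg 0: [6, 5, 3]
Peg 1: [2]
Peg 2: [4, 1]

After move 3 (2->0):
Peg 0: [6, 5, 3, 1]
Peg 1: [2]
Peg 2: [4]

After move 4 (0->1):
Peg 0: [6, 5, 3]
Peg 1: [2, 1]
Peg 2: [4]

After move 5 (1->2):
Peg 0: [6, 5, 3]
Peg 1: [2]
Peg 2: [4, 1]

After move 6 (2->0):
Peg 0: [6, 5, 3, 1]
Peg 1: [2]
Peg 2: [4]

After move 7 (0->2):
Peg 0: [6, 5, 3]
Peg 1: [2]
Peg 2: [4, 1]

Answer: Peg 0: [6, 5, 3]
Peg 1: [2]
Peg 2: [4, 1]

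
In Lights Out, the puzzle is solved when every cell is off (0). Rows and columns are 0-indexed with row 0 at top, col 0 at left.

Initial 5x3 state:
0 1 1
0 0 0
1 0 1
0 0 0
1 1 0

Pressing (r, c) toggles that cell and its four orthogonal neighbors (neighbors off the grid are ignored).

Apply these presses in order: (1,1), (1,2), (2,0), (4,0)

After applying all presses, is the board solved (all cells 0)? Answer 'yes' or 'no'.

Answer: yes

Derivation:
After press 1 at (1,1):
0 0 1
1 1 1
1 1 1
0 0 0
1 1 0

After press 2 at (1,2):
0 0 0
1 0 0
1 1 0
0 0 0
1 1 0

After press 3 at (2,0):
0 0 0
0 0 0
0 0 0
1 0 0
1 1 0

After press 4 at (4,0):
0 0 0
0 0 0
0 0 0
0 0 0
0 0 0

Lights still on: 0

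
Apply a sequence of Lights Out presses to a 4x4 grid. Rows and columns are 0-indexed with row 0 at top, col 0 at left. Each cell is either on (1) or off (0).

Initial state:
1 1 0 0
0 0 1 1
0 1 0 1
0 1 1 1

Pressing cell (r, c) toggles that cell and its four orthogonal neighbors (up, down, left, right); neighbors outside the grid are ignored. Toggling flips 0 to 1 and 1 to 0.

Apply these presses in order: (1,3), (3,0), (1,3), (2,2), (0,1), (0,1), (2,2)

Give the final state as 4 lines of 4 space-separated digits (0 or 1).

Answer: 1 1 0 0
0 0 1 1
1 1 0 1
1 0 1 1

Derivation:
After press 1 at (1,3):
1 1 0 1
0 0 0 0
0 1 0 0
0 1 1 1

After press 2 at (3,0):
1 1 0 1
0 0 0 0
1 1 0 0
1 0 1 1

After press 3 at (1,3):
1 1 0 0
0 0 1 1
1 1 0 1
1 0 1 1

After press 4 at (2,2):
1 1 0 0
0 0 0 1
1 0 1 0
1 0 0 1

After press 5 at (0,1):
0 0 1 0
0 1 0 1
1 0 1 0
1 0 0 1

After press 6 at (0,1):
1 1 0 0
0 0 0 1
1 0 1 0
1 0 0 1

After press 7 at (2,2):
1 1 0 0
0 0 1 1
1 1 0 1
1 0 1 1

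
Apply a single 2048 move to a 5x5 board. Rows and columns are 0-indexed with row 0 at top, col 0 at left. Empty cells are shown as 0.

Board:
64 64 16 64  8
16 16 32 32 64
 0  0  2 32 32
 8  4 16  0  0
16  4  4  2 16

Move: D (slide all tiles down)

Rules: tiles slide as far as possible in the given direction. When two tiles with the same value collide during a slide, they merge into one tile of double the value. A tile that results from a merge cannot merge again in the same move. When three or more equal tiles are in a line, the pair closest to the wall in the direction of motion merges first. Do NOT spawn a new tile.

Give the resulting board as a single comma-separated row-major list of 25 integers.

Answer: 0, 0, 16, 0, 0, 64, 0, 32, 0, 8, 16, 64, 2, 64, 64, 8, 16, 16, 64, 32, 16, 8, 4, 2, 16

Derivation:
Slide down:
col 0: [64, 16, 0, 8, 16] -> [0, 64, 16, 8, 16]
col 1: [64, 16, 0, 4, 4] -> [0, 0, 64, 16, 8]
col 2: [16, 32, 2, 16, 4] -> [16, 32, 2, 16, 4]
col 3: [64, 32, 32, 0, 2] -> [0, 0, 64, 64, 2]
col 4: [8, 64, 32, 0, 16] -> [0, 8, 64, 32, 16]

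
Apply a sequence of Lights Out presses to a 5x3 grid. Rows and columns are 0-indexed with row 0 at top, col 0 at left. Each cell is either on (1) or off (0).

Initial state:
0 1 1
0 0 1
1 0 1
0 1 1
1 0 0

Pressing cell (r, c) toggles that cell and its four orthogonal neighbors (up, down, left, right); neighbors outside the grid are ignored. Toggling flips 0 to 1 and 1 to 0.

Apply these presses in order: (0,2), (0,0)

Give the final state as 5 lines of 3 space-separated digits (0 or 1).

Answer: 1 1 0
1 0 0
1 0 1
0 1 1
1 0 0

Derivation:
After press 1 at (0,2):
0 0 0
0 0 0
1 0 1
0 1 1
1 0 0

After press 2 at (0,0):
1 1 0
1 0 0
1 0 1
0 1 1
1 0 0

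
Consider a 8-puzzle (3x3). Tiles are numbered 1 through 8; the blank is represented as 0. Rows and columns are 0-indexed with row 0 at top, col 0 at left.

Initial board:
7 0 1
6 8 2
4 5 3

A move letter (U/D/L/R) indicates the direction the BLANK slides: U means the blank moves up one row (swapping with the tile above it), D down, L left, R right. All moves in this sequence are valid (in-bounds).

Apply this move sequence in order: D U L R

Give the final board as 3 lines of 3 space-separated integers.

Answer: 7 0 1
6 8 2
4 5 3

Derivation:
After move 1 (D):
7 8 1
6 0 2
4 5 3

After move 2 (U):
7 0 1
6 8 2
4 5 3

After move 3 (L):
0 7 1
6 8 2
4 5 3

After move 4 (R):
7 0 1
6 8 2
4 5 3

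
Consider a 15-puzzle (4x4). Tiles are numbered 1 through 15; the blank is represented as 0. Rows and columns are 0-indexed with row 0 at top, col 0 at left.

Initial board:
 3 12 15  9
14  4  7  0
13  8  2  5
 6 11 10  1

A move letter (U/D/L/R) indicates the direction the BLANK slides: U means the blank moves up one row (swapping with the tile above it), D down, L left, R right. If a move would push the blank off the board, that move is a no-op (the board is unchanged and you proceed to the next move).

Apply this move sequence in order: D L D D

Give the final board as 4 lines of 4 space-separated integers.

After move 1 (D):
 3 12 15  9
14  4  7  5
13  8  2  0
 6 11 10  1

After move 2 (L):
 3 12 15  9
14  4  7  5
13  8  0  2
 6 11 10  1

After move 3 (D):
 3 12 15  9
14  4  7  5
13  8 10  2
 6 11  0  1

After move 4 (D):
 3 12 15  9
14  4  7  5
13  8 10  2
 6 11  0  1

Answer:  3 12 15  9
14  4  7  5
13  8 10  2
 6 11  0  1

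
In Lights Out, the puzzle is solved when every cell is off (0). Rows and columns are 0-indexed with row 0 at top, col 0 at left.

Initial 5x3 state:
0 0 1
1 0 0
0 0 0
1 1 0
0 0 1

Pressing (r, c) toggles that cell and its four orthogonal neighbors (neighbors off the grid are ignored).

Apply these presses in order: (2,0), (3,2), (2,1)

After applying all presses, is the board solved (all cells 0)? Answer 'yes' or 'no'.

After press 1 at (2,0):
0 0 1
0 0 0
1 1 0
0 1 0
0 0 1

After press 2 at (3,2):
0 0 1
0 0 0
1 1 1
0 0 1
0 0 0

After press 3 at (2,1):
0 0 1
0 1 0
0 0 0
0 1 1
0 0 0

Lights still on: 4

Answer: no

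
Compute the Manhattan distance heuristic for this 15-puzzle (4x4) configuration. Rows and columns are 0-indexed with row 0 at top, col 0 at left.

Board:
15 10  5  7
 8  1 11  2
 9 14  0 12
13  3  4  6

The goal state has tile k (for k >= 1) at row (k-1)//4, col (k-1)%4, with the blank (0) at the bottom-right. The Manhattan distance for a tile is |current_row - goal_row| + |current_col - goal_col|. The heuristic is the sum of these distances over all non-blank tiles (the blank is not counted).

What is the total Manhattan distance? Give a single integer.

Answer: 34

Derivation:
Tile 15: (0,0)->(3,2) = 5
Tile 10: (0,1)->(2,1) = 2
Tile 5: (0,2)->(1,0) = 3
Tile 7: (0,3)->(1,2) = 2
Tile 8: (1,0)->(1,3) = 3
Tile 1: (1,1)->(0,0) = 2
Tile 11: (1,2)->(2,2) = 1
Tile 2: (1,3)->(0,1) = 3
Tile 9: (2,0)->(2,0) = 0
Tile 14: (2,1)->(3,1) = 1
Tile 12: (2,3)->(2,3) = 0
Tile 13: (3,0)->(3,0) = 0
Tile 3: (3,1)->(0,2) = 4
Tile 4: (3,2)->(0,3) = 4
Tile 6: (3,3)->(1,1) = 4
Sum: 5 + 2 + 3 + 2 + 3 + 2 + 1 + 3 + 0 + 1 + 0 + 0 + 4 + 4 + 4 = 34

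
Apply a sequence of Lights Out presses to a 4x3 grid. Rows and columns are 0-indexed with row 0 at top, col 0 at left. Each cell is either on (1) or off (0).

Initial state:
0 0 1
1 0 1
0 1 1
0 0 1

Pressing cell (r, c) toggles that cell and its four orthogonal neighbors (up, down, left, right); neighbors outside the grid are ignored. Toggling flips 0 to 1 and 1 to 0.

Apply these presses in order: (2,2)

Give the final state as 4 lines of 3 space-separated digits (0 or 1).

Answer: 0 0 1
1 0 0
0 0 0
0 0 0

Derivation:
After press 1 at (2,2):
0 0 1
1 0 0
0 0 0
0 0 0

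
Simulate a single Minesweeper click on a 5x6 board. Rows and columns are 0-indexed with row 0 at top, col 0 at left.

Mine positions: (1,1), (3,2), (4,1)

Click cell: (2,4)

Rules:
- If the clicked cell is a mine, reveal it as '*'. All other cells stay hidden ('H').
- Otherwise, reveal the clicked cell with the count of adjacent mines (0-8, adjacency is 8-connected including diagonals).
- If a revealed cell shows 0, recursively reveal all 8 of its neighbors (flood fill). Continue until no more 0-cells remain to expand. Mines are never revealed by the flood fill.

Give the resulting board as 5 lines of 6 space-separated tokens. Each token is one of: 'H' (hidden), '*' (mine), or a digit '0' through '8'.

H H 1 0 0 0
H H 1 0 0 0
H H 2 1 0 0
H H H 1 0 0
H H H 1 0 0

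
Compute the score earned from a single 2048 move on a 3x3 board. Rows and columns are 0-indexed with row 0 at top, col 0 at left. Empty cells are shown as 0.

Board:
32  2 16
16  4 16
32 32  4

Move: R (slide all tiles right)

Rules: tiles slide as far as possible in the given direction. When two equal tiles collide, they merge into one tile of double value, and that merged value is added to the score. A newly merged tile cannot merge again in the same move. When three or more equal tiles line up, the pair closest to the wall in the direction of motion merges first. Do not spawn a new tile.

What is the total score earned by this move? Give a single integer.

Slide right:
row 0: [32, 2, 16] -> [32, 2, 16]  score +0 (running 0)
row 1: [16, 4, 16] -> [16, 4, 16]  score +0 (running 0)
row 2: [32, 32, 4] -> [0, 64, 4]  score +64 (running 64)
Board after move:
32  2 16
16  4 16
 0 64  4

Answer: 64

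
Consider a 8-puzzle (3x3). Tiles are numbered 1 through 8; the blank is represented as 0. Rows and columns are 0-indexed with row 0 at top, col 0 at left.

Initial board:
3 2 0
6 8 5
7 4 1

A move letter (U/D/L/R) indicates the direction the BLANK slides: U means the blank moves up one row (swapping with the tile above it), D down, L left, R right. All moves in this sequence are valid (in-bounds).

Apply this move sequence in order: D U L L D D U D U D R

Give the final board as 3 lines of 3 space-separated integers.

Answer: 6 3 2
7 8 5
4 0 1

Derivation:
After move 1 (D):
3 2 5
6 8 0
7 4 1

After move 2 (U):
3 2 0
6 8 5
7 4 1

After move 3 (L):
3 0 2
6 8 5
7 4 1

After move 4 (L):
0 3 2
6 8 5
7 4 1

After move 5 (D):
6 3 2
0 8 5
7 4 1

After move 6 (D):
6 3 2
7 8 5
0 4 1

After move 7 (U):
6 3 2
0 8 5
7 4 1

After move 8 (D):
6 3 2
7 8 5
0 4 1

After move 9 (U):
6 3 2
0 8 5
7 4 1

After move 10 (D):
6 3 2
7 8 5
0 4 1

After move 11 (R):
6 3 2
7 8 5
4 0 1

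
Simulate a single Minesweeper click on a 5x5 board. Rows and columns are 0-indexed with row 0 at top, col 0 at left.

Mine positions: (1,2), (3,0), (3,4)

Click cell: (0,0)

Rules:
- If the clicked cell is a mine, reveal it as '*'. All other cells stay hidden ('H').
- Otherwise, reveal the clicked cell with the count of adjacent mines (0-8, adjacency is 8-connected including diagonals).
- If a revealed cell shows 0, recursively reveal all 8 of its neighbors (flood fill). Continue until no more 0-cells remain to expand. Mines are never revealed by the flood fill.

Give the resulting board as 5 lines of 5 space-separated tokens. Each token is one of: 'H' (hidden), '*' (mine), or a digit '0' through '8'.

0 1 H H H
0 1 H H H
1 2 H H H
H H H H H
H H H H H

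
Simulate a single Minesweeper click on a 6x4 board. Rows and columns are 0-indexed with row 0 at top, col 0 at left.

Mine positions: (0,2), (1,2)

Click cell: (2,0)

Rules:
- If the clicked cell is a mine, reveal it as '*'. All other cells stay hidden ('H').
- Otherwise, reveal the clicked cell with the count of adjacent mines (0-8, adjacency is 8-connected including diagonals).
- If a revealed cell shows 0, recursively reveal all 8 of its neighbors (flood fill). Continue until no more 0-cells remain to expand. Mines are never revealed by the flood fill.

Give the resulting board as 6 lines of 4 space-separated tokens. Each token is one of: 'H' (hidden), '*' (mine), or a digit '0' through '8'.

0 2 H H
0 2 H H
0 1 1 1
0 0 0 0
0 0 0 0
0 0 0 0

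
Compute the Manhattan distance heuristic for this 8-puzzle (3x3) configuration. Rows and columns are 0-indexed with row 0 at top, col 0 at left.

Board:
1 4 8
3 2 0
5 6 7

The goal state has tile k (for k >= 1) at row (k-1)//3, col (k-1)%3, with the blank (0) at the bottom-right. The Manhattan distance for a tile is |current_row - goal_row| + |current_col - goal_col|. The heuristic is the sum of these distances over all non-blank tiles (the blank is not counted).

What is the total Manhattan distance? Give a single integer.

Answer: 15

Derivation:
Tile 1: at (0,0), goal (0,0), distance |0-0|+|0-0| = 0
Tile 4: at (0,1), goal (1,0), distance |0-1|+|1-0| = 2
Tile 8: at (0,2), goal (2,1), distance |0-2|+|2-1| = 3
Tile 3: at (1,0), goal (0,2), distance |1-0|+|0-2| = 3
Tile 2: at (1,1), goal (0,1), distance |1-0|+|1-1| = 1
Tile 5: at (2,0), goal (1,1), distance |2-1|+|0-1| = 2
Tile 6: at (2,1), goal (1,2), distance |2-1|+|1-2| = 2
Tile 7: at (2,2), goal (2,0), distance |2-2|+|2-0| = 2
Sum: 0 + 2 + 3 + 3 + 1 + 2 + 2 + 2 = 15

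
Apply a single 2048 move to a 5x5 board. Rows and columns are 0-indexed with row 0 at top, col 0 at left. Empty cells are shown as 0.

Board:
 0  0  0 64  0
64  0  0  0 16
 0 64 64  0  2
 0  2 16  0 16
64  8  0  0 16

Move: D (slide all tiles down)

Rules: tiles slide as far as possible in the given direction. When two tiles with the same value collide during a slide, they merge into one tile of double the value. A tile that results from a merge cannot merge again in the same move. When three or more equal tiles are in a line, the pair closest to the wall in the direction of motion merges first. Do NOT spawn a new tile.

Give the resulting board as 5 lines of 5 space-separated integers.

Slide down:
col 0: [0, 64, 0, 0, 64] -> [0, 0, 0, 0, 128]
col 1: [0, 0, 64, 2, 8] -> [0, 0, 64, 2, 8]
col 2: [0, 0, 64, 16, 0] -> [0, 0, 0, 64, 16]
col 3: [64, 0, 0, 0, 0] -> [0, 0, 0, 0, 64]
col 4: [0, 16, 2, 16, 16] -> [0, 0, 16, 2, 32]

Answer:   0   0   0   0   0
  0   0   0   0   0
  0  64   0   0  16
  0   2  64   0   2
128   8  16  64  32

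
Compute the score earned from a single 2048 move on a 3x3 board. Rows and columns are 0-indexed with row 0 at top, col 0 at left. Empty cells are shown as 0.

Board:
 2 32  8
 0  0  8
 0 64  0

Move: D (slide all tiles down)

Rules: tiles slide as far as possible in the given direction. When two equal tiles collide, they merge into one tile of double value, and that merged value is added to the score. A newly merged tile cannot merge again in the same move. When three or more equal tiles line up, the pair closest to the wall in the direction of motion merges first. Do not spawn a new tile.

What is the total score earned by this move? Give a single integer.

Answer: 16

Derivation:
Slide down:
col 0: [2, 0, 0] -> [0, 0, 2]  score +0 (running 0)
col 1: [32, 0, 64] -> [0, 32, 64]  score +0 (running 0)
col 2: [8, 8, 0] -> [0, 0, 16]  score +16 (running 16)
Board after move:
 0  0  0
 0 32  0
 2 64 16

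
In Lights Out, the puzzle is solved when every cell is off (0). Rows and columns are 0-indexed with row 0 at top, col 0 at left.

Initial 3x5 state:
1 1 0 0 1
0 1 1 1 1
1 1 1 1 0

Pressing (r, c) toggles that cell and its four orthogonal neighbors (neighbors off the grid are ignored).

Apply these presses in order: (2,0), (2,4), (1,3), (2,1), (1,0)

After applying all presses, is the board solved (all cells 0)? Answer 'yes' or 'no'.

After press 1 at (2,0):
1 1 0 0 1
1 1 1 1 1
0 0 1 1 0

After press 2 at (2,4):
1 1 0 0 1
1 1 1 1 0
0 0 1 0 1

After press 3 at (1,3):
1 1 0 1 1
1 1 0 0 1
0 0 1 1 1

After press 4 at (2,1):
1 1 0 1 1
1 0 0 0 1
1 1 0 1 1

After press 5 at (1,0):
0 1 0 1 1
0 1 0 0 1
0 1 0 1 1

Lights still on: 8

Answer: no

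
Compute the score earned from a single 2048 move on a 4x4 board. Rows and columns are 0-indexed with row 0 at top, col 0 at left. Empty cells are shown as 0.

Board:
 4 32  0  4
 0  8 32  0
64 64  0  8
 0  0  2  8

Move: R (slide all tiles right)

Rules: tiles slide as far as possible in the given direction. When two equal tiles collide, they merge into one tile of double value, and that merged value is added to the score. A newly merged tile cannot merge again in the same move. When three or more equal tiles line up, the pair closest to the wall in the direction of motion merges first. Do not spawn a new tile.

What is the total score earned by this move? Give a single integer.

Answer: 128

Derivation:
Slide right:
row 0: [4, 32, 0, 4] -> [0, 4, 32, 4]  score +0 (running 0)
row 1: [0, 8, 32, 0] -> [0, 0, 8, 32]  score +0 (running 0)
row 2: [64, 64, 0, 8] -> [0, 0, 128, 8]  score +128 (running 128)
row 3: [0, 0, 2, 8] -> [0, 0, 2, 8]  score +0 (running 128)
Board after move:
  0   4  32   4
  0   0   8  32
  0   0 128   8
  0   0   2   8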